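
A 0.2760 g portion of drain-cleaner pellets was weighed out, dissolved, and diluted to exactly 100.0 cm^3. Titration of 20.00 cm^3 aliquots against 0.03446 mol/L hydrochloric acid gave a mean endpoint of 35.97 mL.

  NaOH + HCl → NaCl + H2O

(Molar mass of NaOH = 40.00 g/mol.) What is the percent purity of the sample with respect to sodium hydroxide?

n(HCl) per titration = 0.03597 × 0.03446 = 1.240 × 10^-3 mol
n(NaOH) in each aliquot = 1.240 × 10^-3 mol (1:1 ratio)
n(NaOH) in the whole flask = 1.240 × 10^-3 × 100.0/20.00 = 6.198 × 10^-3 mol
mass of NaOH = 6.198 × 10^-3 × 40.00 = 0.2479 g
% NaOH = 0.2479 / 0.2760 × 100 = 89.82 %

89.82 %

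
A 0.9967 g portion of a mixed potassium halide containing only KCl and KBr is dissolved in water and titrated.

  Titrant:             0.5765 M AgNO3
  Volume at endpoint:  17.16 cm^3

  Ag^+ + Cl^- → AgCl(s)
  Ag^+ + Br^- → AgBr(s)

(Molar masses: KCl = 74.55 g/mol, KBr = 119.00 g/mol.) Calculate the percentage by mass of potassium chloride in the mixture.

30.38 %

n(AgNO3) = 0.01716 × 0.5765 = 9.893 × 10^-3 mol
Let x = n(KCl), y = n(KBr).
Titrant: 1x + 1y = 9.893 × 10^-3;  mass: 74.55x + 119.00y = 0.9967
Solving, x = 4.062 × 10^-3 mol, y = 5.831 × 10^-3 mol
mass of KCl = 4.062 × 10^-3 × 74.55 = 0.3028 g
% KCl = 0.3028 / 0.9967 × 100 = 30.38 %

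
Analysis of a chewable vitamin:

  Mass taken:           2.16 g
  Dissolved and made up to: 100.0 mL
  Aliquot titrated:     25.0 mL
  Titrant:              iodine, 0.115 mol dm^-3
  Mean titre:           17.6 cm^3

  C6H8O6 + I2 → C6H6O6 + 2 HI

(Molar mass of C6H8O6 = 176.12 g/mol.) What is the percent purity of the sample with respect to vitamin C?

n(I2) per titration = 0.0176 × 0.115 = 2.02 × 10^-3 mol
n(C6H8O6) in each aliquot = 2.02 × 10^-3 mol (1:1 ratio)
n(C6H8O6) in the whole flask = 2.02 × 10^-3 × 100.0/25.0 = 8.10 × 10^-3 mol
mass of C6H8O6 = 8.10 × 10^-3 × 176.12 = 1.43 g
% C6H8O6 = 1.43 / 2.16 × 100 = 66.0 %

66.0 %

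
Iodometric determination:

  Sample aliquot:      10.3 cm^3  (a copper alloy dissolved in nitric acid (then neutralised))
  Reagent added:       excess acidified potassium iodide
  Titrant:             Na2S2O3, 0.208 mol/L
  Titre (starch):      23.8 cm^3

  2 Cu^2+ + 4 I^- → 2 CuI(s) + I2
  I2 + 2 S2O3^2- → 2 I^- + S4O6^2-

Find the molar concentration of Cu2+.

n(S2O3^2-) = 0.0238 × 0.208 = 4.95 × 10^-3 mol
n(I2) = n(S2O3^2-)/2 = 2.48 × 10^-3 mol
From the 2:1 ratio, n(Cu2+) in the aliquot = 2/1 × 2.48 × 10^-3 = 4.95 × 10^-3 mol
[Cu2+] = 4.95 × 10^-3 / 0.0103 = 0.481 mol/L

0.481 mol/L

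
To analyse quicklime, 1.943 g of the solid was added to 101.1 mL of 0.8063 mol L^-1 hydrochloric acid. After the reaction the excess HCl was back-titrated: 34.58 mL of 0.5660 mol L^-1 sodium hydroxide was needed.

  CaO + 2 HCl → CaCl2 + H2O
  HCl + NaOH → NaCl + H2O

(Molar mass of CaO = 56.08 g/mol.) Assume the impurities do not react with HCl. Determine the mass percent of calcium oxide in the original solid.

89.39 %

n(HCl) added = 0.1011 × 0.8063 = 0.08152 mol
n(NaOH) used in back-titration = 0.03458 × 0.5660 = 0.01957 mol
n(HCl) left over = 0.01957 mol (1:1 ratio)
n(HCl) consumed by analyte = 0.08152 − 0.01957 = 0.06194 mol
From the 1:2 ratio, n(CaO) = 1/2 × 0.06194 = 0.03097 mol
mass of CaO = 0.03097 × 56.08 = 1.737 g
% CaO = 1.737 / 1.943 × 100 = 89.39 %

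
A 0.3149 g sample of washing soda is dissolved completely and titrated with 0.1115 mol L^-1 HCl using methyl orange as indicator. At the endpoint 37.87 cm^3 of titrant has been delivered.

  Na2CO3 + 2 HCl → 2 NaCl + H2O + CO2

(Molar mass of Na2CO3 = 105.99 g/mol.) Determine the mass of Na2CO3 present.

n(HCl) = 0.03787 L × 0.1115 mol/L = 4.223 × 10^-3 mol
From the 1:2 ratio, n(Na2CO3) = 1/2 × 4.223 × 10^-3 = 2.111 × 10^-3 mol
mass of Na2CO3 = 2.111 × 10^-3 × 105.99 g/mol = 0.2238 g

0.2238 g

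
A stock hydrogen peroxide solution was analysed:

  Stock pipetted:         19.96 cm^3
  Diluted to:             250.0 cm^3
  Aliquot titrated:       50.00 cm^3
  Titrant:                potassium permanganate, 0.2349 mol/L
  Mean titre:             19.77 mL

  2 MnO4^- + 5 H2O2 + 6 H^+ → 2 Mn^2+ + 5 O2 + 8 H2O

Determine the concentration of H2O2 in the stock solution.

n(KMnO4) = 0.01977 × 0.2349 = 4.644 × 10^-3 mol
From the 5:2 ratio, n(H2O2) in the aliquot = 5/2 × 4.644 × 10^-3 = 0.01161 mol
[H2O2]_dilute = 0.01161 / 0.05000 = 0.2322 mol/L
Dilution factor = 250.0 / 19.96 = 12.53
[H2O2]_stock = 0.2322 × 12.53 = 2.908 mol/L

2.908 mol/L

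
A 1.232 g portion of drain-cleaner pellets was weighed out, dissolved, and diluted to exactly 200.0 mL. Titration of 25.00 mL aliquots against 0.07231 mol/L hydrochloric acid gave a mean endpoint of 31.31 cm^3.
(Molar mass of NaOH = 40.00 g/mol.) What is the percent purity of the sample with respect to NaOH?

58.81 %

NaOH + HCl → NaCl + H2O
n(HCl) per titration = 0.03131 × 0.07231 = 2.264 × 10^-3 mol
n(NaOH) in each aliquot = 2.264 × 10^-3 mol (1:1 ratio)
n(NaOH) in the whole flask = 2.264 × 10^-3 × 200.0/25.00 = 0.01811 mol
mass of NaOH = 0.01811 × 40.00 = 0.7245 g
% NaOH = 0.7245 / 1.232 × 100 = 58.81 %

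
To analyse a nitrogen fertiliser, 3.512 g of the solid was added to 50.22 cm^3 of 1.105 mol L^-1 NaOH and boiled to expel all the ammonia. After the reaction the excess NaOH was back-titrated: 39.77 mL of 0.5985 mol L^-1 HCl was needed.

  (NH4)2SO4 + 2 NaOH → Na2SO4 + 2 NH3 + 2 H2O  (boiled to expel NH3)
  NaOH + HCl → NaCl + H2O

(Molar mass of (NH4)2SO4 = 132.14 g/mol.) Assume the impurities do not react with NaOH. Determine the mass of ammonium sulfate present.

2.094 g

n(NaOH) added = 0.05022 × 1.105 = 0.05549 mol
n(HCl) used in back-titration = 0.03977 × 0.5985 = 0.02380 mol
n(NaOH) left over = 0.02380 mol (1:1 ratio)
n(NaOH) consumed by analyte = 0.05549 − 0.02380 = 0.03169 mol
From the 1:2 ratio, n((NH4)2SO4) = 1/2 × 0.03169 = 0.01585 mol
mass of (NH4)2SO4 = 0.01585 × 132.14 = 2.094 g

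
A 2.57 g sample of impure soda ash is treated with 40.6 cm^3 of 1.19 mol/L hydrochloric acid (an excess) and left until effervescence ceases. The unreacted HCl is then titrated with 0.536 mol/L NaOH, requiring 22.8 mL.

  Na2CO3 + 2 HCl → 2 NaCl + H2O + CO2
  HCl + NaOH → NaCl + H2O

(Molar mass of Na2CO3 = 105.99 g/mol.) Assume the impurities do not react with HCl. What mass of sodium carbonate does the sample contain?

1.91 g

n(HCl) added = 0.0406 × 1.19 = 0.0483 mol
n(NaOH) used in back-titration = 0.0228 × 0.536 = 0.0122 mol
n(HCl) left over = 0.0122 mol (1:1 ratio)
n(HCl) consumed by analyte = 0.0483 − 0.0122 = 0.0361 mol
From the 1:2 ratio, n(Na2CO3) = 1/2 × 0.0361 = 0.0180 mol
mass of Na2CO3 = 0.0180 × 105.99 = 1.91 g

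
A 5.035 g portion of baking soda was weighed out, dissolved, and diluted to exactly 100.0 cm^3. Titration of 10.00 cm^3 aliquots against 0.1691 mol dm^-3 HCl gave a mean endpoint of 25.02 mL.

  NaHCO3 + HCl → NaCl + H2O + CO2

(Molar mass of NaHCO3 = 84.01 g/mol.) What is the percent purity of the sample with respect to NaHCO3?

n(HCl) per titration = 0.02502 × 0.1691 = 4.231 × 10^-3 mol
n(NaHCO3) in each aliquot = 4.231 × 10^-3 mol (1:1 ratio)
n(NaHCO3) in the whole flask = 4.231 × 10^-3 × 100.0/10.00 = 0.04231 mol
mass of NaHCO3 = 0.04231 × 84.01 = 3.554 g
% NaHCO3 = 3.554 / 5.035 × 100 = 70.59 %

70.59 %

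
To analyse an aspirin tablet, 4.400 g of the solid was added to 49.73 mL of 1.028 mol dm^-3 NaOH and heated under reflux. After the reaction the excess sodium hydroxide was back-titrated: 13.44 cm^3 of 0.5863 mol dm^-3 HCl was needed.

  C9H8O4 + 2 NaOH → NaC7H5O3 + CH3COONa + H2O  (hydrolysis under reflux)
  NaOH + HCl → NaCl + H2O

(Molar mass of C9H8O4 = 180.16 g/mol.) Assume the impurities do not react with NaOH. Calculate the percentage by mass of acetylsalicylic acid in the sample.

88.53 %

n(NaOH) added = 0.04973 × 1.028 = 0.05112 mol
n(HCl) used in back-titration = 0.01344 × 0.5863 = 7.880 × 10^-3 mol
n(NaOH) left over = 7.880 × 10^-3 mol (1:1 ratio)
n(NaOH) consumed by analyte = 0.05112 − 7.880 × 10^-3 = 0.04324 mol
From the 1:2 ratio, n(C9H8O4) = 1/2 × 0.04324 = 0.02162 mol
mass of C9H8O4 = 0.02162 × 180.16 = 3.895 g
% C9H8O4 = 3.895 / 4.400 × 100 = 88.53 %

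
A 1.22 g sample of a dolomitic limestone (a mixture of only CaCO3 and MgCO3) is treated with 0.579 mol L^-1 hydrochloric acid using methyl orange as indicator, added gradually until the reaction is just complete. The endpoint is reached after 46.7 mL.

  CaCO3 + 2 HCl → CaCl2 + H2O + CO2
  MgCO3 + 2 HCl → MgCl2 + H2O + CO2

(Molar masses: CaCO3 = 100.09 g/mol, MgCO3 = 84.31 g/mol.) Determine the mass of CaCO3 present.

n(HCl) = 0.0467 × 0.579 = 0.0270 mol
Let x = n(CaCO3), y = n(MgCO3).
Titrant: 2x + 2y = 0.0270;  mass: 100.09x + 84.31y = 1.22
Solving, x = 5.08 × 10^-3 mol, y = 8.44 × 10^-3 mol
mass of CaCO3 = 5.08 × 10^-3 × 100.09 = 0.508 g

0.508 g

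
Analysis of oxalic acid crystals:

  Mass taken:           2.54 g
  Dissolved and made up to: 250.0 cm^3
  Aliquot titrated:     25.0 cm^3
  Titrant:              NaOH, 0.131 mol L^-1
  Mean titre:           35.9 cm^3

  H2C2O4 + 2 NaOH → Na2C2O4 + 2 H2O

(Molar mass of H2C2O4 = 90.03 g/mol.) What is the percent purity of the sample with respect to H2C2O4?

83.3 %

n(NaOH) per titration = 0.0359 × 0.131 = 4.70 × 10^-3 mol
From the 1:2 ratio, n(H2C2O4) in each aliquot = 1/2 × 4.70 × 10^-3 = 2.35 × 10^-3 mol
n(H2C2O4) in the whole flask = 2.35 × 10^-3 × 250.0/25.0 = 0.0235 mol
mass of H2C2O4 = 0.0235 × 90.03 = 2.12 g
% H2C2O4 = 2.12 / 2.54 × 100 = 83.3 %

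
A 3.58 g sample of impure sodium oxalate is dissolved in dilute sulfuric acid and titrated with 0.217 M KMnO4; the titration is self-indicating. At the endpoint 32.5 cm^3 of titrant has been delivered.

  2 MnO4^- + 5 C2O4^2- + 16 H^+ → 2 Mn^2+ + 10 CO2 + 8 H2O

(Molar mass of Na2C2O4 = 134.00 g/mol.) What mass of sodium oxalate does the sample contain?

n(KMnO4) = 0.0325 L × 0.217 mol/L = 7.05 × 10^-3 mol
From the 5:2 ratio, n(Na2C2O4) = 5/2 × 7.05 × 10^-3 = 0.0176 mol
mass of Na2C2O4 = 0.0176 × 134.00 g/mol = 2.36 g

2.36 g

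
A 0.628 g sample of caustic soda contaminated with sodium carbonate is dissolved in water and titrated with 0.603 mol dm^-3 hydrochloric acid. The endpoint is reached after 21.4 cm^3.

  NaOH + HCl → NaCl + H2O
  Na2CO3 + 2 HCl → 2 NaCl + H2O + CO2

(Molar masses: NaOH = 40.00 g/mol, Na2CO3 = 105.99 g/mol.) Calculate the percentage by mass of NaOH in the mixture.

27.4 %

n(HCl) = 0.0214 × 0.603 = 0.0129 mol
Let x = n(NaOH), y = n(Na2CO3).
Titrant: 1x + 2y = 0.0129;  mass: 40.00x + 105.99y = 0.628
Solving, x = 4.30 × 10^-3 mol, y = 4.30 × 10^-3 mol
mass of NaOH = 4.30 × 10^-3 × 40.00 = 0.172 g
% NaOH = 0.172 / 0.628 × 100 = 27.4 %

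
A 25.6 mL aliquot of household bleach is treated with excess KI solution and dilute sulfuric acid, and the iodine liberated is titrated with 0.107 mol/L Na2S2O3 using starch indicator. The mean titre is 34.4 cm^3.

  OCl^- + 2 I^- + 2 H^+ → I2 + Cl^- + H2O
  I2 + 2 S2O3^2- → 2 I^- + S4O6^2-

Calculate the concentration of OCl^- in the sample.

n(S2O3^2-) = 0.0344 × 0.107 = 3.68 × 10^-3 mol
n(I2) = n(S2O3^2-)/2 = 1.84 × 10^-3 mol
n(OCl^-) in the aliquot = 1.84 × 10^-3 mol (1:1 ratio)
[OCl^-] = 1.84 × 10^-3 / 0.0256 = 0.0719 mol/L

0.0719 mol/L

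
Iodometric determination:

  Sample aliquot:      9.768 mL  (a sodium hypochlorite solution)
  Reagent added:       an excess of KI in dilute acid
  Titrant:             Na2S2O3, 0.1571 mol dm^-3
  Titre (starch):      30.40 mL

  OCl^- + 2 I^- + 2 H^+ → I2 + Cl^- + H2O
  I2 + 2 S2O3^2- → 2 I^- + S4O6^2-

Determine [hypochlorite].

n(S2O3^2-) = 0.03040 × 0.1571 = 4.776 × 10^-3 mol
n(I2) = n(S2O3^2-)/2 = 2.388 × 10^-3 mol
n(OCl^-) in the aliquot = 2.388 × 10^-3 mol (1:1 ratio)
[OCl^-] = 2.388 × 10^-3 / 0.009768 = 0.2445 mol/L

0.2445 mol/L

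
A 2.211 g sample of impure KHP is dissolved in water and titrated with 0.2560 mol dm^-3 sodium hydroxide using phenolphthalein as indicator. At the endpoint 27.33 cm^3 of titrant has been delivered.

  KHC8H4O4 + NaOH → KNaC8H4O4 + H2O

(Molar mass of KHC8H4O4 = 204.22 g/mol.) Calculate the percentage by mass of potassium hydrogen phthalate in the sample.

64.62 %

n(NaOH) = 0.02733 L × 0.2560 mol/L = 6.996 × 10^-3 mol
n(KHC8H4O4) = 6.996 × 10^-3 mol (1:1 ratio)
mass of KHC8H4O4 = 6.996 × 10^-3 × 204.22 g/mol = 1.429 g
% KHC8H4O4 = 1.429 / 2.211 × 100 = 64.62 %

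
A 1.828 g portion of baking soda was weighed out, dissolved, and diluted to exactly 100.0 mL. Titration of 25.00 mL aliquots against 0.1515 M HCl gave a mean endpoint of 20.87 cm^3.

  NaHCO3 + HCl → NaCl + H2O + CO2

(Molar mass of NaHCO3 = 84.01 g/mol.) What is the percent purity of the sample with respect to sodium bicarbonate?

n(HCl) per titration = 0.02087 × 0.1515 = 3.162 × 10^-3 mol
n(NaHCO3) in each aliquot = 3.162 × 10^-3 mol (1:1 ratio)
n(NaHCO3) in the whole flask = 3.162 × 10^-3 × 100.0/25.00 = 0.01265 mol
mass of NaHCO3 = 0.01265 × 84.01 = 1.062 g
% NaHCO3 = 1.062 / 1.828 × 100 = 58.12 %

58.12 %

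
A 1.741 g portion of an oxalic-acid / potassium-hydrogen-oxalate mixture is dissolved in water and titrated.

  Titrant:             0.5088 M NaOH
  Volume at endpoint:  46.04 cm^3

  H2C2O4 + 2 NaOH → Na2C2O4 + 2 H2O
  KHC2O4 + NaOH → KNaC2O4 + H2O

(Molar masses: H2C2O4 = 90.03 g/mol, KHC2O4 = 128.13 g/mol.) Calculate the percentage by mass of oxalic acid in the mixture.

n(NaOH) = 0.04604 × 0.5088 = 0.02343 mol
Let x = n(H2C2O4), y = n(KHC2O4).
Titrant: 2x + 1y = 0.02343;  mass: 90.03x + 128.13y = 1.741
Solving, x = 7.583 × 10^-3 mol, y = 8.260 × 10^-3 mol
mass of H2C2O4 = 7.583 × 10^-3 × 90.03 = 0.6827 g
% H2C2O4 = 0.6827 / 1.741 × 100 = 39.21 %

39.21 %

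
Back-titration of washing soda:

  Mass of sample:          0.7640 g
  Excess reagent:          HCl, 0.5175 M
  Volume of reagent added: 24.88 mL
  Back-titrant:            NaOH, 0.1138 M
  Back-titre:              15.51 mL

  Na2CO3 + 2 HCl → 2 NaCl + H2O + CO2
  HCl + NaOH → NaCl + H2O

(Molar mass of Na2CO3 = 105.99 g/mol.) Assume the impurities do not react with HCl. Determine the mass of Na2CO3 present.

n(HCl) added = 0.02488 × 0.5175 = 0.01288 mol
n(NaOH) used in back-titration = 0.01551 × 0.1138 = 1.765 × 10^-3 mol
n(HCl) left over = 1.765 × 10^-3 mol (1:1 ratio)
n(HCl) consumed by analyte = 0.01288 − 1.765 × 10^-3 = 0.01111 mol
From the 1:2 ratio, n(Na2CO3) = 1/2 × 0.01111 = 5.555 × 10^-3 mol
mass of Na2CO3 = 5.555 × 10^-3 × 105.99 = 0.5888 g

0.5888 g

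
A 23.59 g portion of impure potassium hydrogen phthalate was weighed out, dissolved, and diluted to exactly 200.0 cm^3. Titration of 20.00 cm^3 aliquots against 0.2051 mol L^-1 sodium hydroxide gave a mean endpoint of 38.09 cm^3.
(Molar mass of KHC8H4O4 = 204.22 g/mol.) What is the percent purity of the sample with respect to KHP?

KHC8H4O4 + NaOH → KNaC8H4O4 + H2O
n(NaOH) per titration = 0.03809 × 0.2051 = 7.812 × 10^-3 mol
n(KHC8H4O4) in each aliquot = 7.812 × 10^-3 mol (1:1 ratio)
n(KHC8H4O4) in the whole flask = 7.812 × 10^-3 × 200.0/20.00 = 0.07812 mol
mass of KHC8H4O4 = 0.07812 × 204.22 = 15.95 g
% KHC8H4O4 = 15.95 / 23.59 × 100 = 67.63 %

67.63 %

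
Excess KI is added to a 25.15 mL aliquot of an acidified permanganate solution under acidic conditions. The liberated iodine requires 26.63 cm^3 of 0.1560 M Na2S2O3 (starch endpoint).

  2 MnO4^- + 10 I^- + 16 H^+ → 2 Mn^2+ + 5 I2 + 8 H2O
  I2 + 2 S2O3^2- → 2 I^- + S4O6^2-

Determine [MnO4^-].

n(S2O3^2-) = 0.02663 × 0.1560 = 4.154 × 10^-3 mol
n(I2) = n(S2O3^2-)/2 = 2.077 × 10^-3 mol
From the 2:5 ratio, n(MnO4^-) in the aliquot = 2/5 × 2.077 × 10^-3 = 8.309 × 10^-4 mol
[MnO4^-] = 8.309 × 10^-4 / 0.02515 = 0.03304 mol/L

0.03304 M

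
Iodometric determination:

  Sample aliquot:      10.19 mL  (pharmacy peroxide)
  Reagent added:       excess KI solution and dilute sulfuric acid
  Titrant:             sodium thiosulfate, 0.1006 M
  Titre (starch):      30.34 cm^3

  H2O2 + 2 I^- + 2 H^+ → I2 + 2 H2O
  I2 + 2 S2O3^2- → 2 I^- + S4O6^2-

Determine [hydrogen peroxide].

n(S2O3^2-) = 0.03034 × 0.1006 = 3.052 × 10^-3 mol
n(I2) = n(S2O3^2-)/2 = 1.526 × 10^-3 mol
n(H2O2) in the aliquot = 1.526 × 10^-3 mol (1:1 ratio)
[H2O2] = 1.526 × 10^-3 / 0.01019 = 0.1498 mol/L

0.1498 M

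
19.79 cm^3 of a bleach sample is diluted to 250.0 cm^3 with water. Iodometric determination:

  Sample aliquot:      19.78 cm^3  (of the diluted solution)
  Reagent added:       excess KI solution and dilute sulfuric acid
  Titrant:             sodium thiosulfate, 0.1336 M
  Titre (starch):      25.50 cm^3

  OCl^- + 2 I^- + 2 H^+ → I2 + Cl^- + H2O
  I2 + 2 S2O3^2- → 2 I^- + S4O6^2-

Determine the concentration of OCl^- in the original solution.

n(S2O3^2-) = 0.02550 × 0.1336 = 3.407 × 10^-3 mol
n(I2) = n(S2O3^2-)/2 = 1.703 × 10^-3 mol
n(OCl^-) in the aliquot = 1.703 × 10^-3 mol (1:1 ratio)
[OCl^-]_dilute = 1.703 × 10^-3 / 0.01978 = 0.08612 mol/L
[OCl^-]_original = 0.08612 × 250.0/19.79 = 1.088 mol/L

1.088 M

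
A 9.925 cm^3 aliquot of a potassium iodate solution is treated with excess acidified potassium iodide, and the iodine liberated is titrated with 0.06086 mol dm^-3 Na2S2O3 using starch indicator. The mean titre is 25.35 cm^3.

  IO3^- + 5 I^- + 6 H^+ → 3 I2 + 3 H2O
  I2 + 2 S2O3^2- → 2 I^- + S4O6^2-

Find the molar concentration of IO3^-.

n(S2O3^2-) = 0.02535 × 0.06086 = 1.543 × 10^-3 mol
n(I2) = n(S2O3^2-)/2 = 7.714 × 10^-4 mol
From the 1:3 ratio, n(IO3^-) in the aliquot = 1/3 × 7.714 × 10^-4 = 2.571 × 10^-4 mol
[IO3^-] = 2.571 × 10^-4 / 0.009925 = 0.02591 mol/L

0.02591 mol/L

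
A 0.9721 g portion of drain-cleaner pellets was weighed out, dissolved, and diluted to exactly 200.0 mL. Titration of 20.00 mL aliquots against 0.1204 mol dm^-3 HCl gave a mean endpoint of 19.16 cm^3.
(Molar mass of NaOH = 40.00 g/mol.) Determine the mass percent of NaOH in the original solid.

NaOH + HCl → NaCl + H2O
n(HCl) per titration = 0.01916 × 0.1204 = 2.307 × 10^-3 mol
n(NaOH) in each aliquot = 2.307 × 10^-3 mol (1:1 ratio)
n(NaOH) in the whole flask = 2.307 × 10^-3 × 200.0/20.00 = 0.02307 mol
mass of NaOH = 0.02307 × 40.00 = 0.9227 g
% NaOH = 0.9227 / 0.9721 × 100 = 94.92 %

94.92 %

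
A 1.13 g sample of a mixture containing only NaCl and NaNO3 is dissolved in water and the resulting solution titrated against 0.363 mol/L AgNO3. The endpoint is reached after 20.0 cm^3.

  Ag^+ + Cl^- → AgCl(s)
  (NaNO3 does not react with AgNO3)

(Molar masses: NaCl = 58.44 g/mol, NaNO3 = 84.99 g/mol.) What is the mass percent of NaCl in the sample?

n(AgNO3) = 0.0200 × 0.363 = 7.26 × 10^-3 mol
Let x = n(NaCl), y = n(NaNO3).
Titrant: 1x = 7.26 × 10^-3;  mass: 58.44x + 84.99y = 1.13
Solving, x = 7.26 × 10^-3 mol, y = 8.30 × 10^-3 mol
mass of NaCl = 7.26 × 10^-3 × 58.44 = 0.424 g
% NaCl = 0.424 / 1.13 × 100 = 37.5 %

37.5 %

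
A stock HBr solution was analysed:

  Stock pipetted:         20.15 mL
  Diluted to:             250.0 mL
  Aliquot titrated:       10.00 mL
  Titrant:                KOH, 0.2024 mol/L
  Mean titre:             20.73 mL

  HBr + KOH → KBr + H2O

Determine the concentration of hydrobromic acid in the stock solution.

n(KOH) = 0.02073 × 0.2024 = 4.196 × 10^-3 mol
n(HBr) in the aliquot = 4.196 × 10^-3 mol (1:1 ratio)
[HBr]_dilute = 4.196 × 10^-3 / 0.01000 = 0.4196 mol/L
Dilution factor = 250.0 / 20.15 = 12.41
[HBr]_stock = 0.4196 × 12.41 = 5.206 mol/L

5.206 mol/L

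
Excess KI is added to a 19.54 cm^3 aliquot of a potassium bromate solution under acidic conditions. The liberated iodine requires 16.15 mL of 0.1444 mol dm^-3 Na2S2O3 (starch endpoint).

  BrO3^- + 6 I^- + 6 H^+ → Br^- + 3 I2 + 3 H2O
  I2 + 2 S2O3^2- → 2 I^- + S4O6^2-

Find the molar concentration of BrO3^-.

n(S2O3^2-) = 0.01615 × 0.1444 = 2.332 × 10^-3 mol
n(I2) = n(S2O3^2-)/2 = 1.166 × 10^-3 mol
From the 1:3 ratio, n(BrO3^-) in the aliquot = 1/3 × 1.166 × 10^-3 = 3.887 × 10^-4 mol
[BrO3^-] = 3.887 × 10^-4 / 0.01954 = 0.01989 mol/L

0.01989 mol/L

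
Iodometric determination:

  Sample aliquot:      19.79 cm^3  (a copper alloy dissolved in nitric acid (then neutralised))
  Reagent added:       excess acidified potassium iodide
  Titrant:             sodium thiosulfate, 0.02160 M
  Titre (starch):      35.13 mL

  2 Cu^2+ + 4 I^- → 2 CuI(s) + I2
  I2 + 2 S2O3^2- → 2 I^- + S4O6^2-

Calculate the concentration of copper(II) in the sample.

0.03834 M

n(S2O3^2-) = 0.03513 × 0.02160 = 7.588 × 10^-4 mol
n(I2) = n(S2O3^2-)/2 = 3.794 × 10^-4 mol
From the 2:1 ratio, n(Cu2+) in the aliquot = 2/1 × 3.794 × 10^-4 = 7.588 × 10^-4 mol
[Cu2+] = 7.588 × 10^-4 / 0.01979 = 0.03834 mol/L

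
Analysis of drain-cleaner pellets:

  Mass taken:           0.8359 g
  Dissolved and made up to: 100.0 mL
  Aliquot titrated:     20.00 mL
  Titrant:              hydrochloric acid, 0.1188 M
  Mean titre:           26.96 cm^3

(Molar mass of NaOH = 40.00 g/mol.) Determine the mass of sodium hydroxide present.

NaOH + HCl → NaCl + H2O
n(HCl) per titration = 0.02696 × 0.1188 = 3.203 × 10^-3 mol
n(NaOH) in each aliquot = 3.203 × 10^-3 mol (1:1 ratio)
n(NaOH) in the whole flask = 3.203 × 10^-3 × 100.0/20.00 = 0.01601 mol
mass of NaOH = 0.01601 × 40.00 = 0.6406 g

0.6406 g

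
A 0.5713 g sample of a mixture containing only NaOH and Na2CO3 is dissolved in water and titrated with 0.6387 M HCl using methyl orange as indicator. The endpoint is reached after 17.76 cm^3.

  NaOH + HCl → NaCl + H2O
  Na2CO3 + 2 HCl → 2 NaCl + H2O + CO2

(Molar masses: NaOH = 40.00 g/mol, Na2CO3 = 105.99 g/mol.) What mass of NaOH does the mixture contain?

0.09185 g

n(HCl) = 0.01776 × 0.6387 = 0.01134 mol
Let x = n(NaOH), y = n(Na2CO3).
Titrant: 1x + 2y = 0.01134;  mass: 40.00x + 105.99y = 0.5713
Solving, x = 2.296 × 10^-3 mol, y = 4.524 × 10^-3 mol
mass of NaOH = 2.296 × 10^-3 × 40.00 = 0.09185 g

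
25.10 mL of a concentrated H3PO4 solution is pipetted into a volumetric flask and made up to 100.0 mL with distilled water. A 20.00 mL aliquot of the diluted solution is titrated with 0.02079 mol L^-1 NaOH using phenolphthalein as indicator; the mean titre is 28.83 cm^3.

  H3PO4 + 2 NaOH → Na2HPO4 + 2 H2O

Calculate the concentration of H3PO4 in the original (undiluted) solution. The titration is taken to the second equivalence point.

n(NaOH) = 0.02883 × 0.02079 = 5.994 × 10^-4 mol
From the 1:2 ratio, n(H3PO4) in the aliquot = 1/2 × 5.994 × 10^-4 = 2.997 × 10^-4 mol
[H3PO4]_dilute = 2.997 × 10^-4 / 0.02000 = 0.01498 mol/L
Dilution factor = 100.0 / 25.10 = 3.984
[H3PO4]_stock = 0.01498 × 3.984 = 0.05970 mol/L

0.05970 mol/L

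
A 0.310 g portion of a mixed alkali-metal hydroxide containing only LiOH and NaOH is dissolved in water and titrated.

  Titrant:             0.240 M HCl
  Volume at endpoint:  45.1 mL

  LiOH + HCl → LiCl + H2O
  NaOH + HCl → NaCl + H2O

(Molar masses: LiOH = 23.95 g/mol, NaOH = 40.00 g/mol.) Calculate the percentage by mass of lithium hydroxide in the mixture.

59.2 %

n(HCl) = 0.0451 × 0.240 = 0.0108 mol
Let x = n(LiOH), y = n(NaOH).
Titrant: 1x + 1y = 0.0108;  mass: 23.95x + 40.00y = 0.310
Solving, x = 7.66 × 10^-3 mol, y = 3.16 × 10^-3 mol
mass of LiOH = 7.66 × 10^-3 × 23.95 = 0.183 g
% LiOH = 0.183 / 0.310 × 100 = 59.2 %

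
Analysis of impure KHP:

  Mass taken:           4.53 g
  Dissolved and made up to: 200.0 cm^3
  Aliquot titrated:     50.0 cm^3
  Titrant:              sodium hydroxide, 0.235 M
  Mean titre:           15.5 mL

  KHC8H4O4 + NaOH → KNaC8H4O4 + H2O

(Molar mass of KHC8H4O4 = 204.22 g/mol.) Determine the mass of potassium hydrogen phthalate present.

2.98 g

n(NaOH) per titration = 0.0155 × 0.235 = 3.64 × 10^-3 mol
n(KHC8H4O4) in each aliquot = 3.64 × 10^-3 mol (1:1 ratio)
n(KHC8H4O4) in the whole flask = 3.64 × 10^-3 × 200.0/50.0 = 0.0146 mol
mass of KHC8H4O4 = 0.0146 × 204.22 = 2.98 g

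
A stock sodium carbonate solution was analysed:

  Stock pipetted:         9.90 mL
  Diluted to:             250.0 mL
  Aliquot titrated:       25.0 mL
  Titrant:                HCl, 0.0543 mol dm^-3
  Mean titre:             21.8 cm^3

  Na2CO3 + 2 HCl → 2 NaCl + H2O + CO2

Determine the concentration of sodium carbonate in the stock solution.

0.598 mol/L

n(HCl) = 0.0218 × 0.0543 = 1.18 × 10^-3 mol
From the 1:2 ratio, n(Na2CO3) in the aliquot = 1/2 × 1.18 × 10^-3 = 5.92 × 10^-4 mol
[Na2CO3]_dilute = 5.92 × 10^-4 / 0.0250 = 0.0237 mol/L
Dilution factor = 250.0 / 9.90 = 25.25
[Na2CO3]_stock = 0.0237 × 25.25 = 0.598 mol/L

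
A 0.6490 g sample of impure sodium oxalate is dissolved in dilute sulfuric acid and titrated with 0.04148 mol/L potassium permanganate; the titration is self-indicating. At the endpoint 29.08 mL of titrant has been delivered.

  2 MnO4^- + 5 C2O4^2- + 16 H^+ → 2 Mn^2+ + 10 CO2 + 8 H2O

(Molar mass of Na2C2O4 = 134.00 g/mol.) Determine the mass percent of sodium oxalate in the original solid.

n(KMnO4) = 0.02908 L × 0.04148 mol/L = 1.206 × 10^-3 mol
From the 5:2 ratio, n(Na2C2O4) = 5/2 × 1.206 × 10^-3 = 3.016 × 10^-3 mol
mass of Na2C2O4 = 3.016 × 10^-3 × 134.00 g/mol = 0.4041 g
% Na2C2O4 = 0.4041 / 0.6490 × 100 = 62.26 %

62.26 %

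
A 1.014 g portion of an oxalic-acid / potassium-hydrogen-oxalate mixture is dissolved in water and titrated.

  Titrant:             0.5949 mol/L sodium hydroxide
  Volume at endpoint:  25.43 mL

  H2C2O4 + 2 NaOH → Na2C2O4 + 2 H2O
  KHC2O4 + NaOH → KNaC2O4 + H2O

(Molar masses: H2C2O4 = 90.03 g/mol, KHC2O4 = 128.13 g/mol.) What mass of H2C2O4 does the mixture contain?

0.5006 g

n(NaOH) = 0.02543 × 0.5949 = 0.01513 mol
Let x = n(H2C2O4), y = n(KHC2O4).
Titrant: 2x + 1y = 0.01513;  mass: 90.03x + 128.13y = 1.014
Solving, x = 5.561 × 10^-3 mol, y = 4.006 × 10^-3 mol
mass of H2C2O4 = 5.561 × 10^-3 × 90.03 = 0.5006 g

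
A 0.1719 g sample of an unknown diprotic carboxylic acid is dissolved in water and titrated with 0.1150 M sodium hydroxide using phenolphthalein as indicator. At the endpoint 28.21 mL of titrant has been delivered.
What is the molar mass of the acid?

n(NaOH) = 0.02821 L × 0.1150 mol/L = 3.244 × 10^-3 mol
From the 1:2 ratio, n(H2A) = 1/2 × 3.244 × 10^-3 = 1.622 × 10^-3 mol
M = m / n = 0.1719 g / 1.622 × 10^-3 mol = 106.0 g/mol

106.0 g/mol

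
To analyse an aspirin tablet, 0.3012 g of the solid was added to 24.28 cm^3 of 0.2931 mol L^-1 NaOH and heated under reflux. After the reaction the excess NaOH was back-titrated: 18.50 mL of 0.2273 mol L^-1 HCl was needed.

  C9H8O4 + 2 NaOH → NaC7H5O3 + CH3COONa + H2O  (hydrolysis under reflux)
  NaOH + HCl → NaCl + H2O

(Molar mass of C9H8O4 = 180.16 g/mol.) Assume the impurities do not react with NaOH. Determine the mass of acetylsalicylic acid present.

0.2623 g

n(NaOH) added = 0.02428 × 0.2931 = 7.116 × 10^-3 mol
n(HCl) used in back-titration = 0.01850 × 0.2273 = 4.205 × 10^-3 mol
n(NaOH) left over = 4.205 × 10^-3 mol (1:1 ratio)
n(NaOH) consumed by analyte = 7.116 × 10^-3 − 4.205 × 10^-3 = 2.911 × 10^-3 mol
From the 1:2 ratio, n(C9H8O4) = 1/2 × 2.911 × 10^-3 = 1.456 × 10^-3 mol
mass of C9H8O4 = 1.456 × 10^-3 × 180.16 = 0.2623 g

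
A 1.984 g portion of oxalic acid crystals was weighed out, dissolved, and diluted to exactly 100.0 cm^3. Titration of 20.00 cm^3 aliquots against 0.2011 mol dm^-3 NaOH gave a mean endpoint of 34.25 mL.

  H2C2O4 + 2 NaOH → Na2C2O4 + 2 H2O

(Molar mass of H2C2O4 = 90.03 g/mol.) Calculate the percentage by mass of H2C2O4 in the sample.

n(NaOH) per titration = 0.03425 × 0.2011 = 6.888 × 10^-3 mol
From the 1:2 ratio, n(H2C2O4) in each aliquot = 1/2 × 6.888 × 10^-3 = 3.444 × 10^-3 mol
n(H2C2O4) in the whole flask = 3.444 × 10^-3 × 100.0/20.00 = 0.01722 mol
mass of H2C2O4 = 0.01722 × 90.03 = 1.550 g
% H2C2O4 = 1.550 / 1.984 × 100 = 78.14 %

78.14 %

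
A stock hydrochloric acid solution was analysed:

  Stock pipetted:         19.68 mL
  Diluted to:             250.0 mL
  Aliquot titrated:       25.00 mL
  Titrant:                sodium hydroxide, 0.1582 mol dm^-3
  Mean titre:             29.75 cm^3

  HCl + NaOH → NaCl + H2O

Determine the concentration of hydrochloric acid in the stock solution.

n(NaOH) = 0.02975 × 0.1582 = 4.706 × 10^-3 mol
n(HCl) in the aliquot = 4.706 × 10^-3 mol (1:1 ratio)
[HCl]_dilute = 4.706 × 10^-3 / 0.02500 = 0.1883 mol/L
Dilution factor = 250.0 / 19.68 = 12.70
[HCl]_stock = 0.1883 × 12.70 = 2.391 mol/L

2.391 mol/L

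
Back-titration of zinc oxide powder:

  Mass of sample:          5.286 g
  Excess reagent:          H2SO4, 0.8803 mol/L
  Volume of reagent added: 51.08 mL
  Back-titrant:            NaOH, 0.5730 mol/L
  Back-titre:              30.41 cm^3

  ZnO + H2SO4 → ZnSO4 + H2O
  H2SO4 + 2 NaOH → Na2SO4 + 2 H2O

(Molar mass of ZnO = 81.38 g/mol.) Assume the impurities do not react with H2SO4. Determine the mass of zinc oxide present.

2.950 g

n(H2SO4) added = 0.05108 × 0.8803 = 0.04497 mol
n(NaOH) used in back-titration = 0.03041 × 0.5730 = 0.01742 mol
From the 1:2 ratio, n(H2SO4) left over = 1/2 × 0.01742 = 8.712 × 10^-3 mol
n(H2SO4) consumed by analyte = 0.04497 − 8.712 × 10^-3 = 0.03625 mol
n(ZnO) = 0.03625 mol (1:1 ratio)
mass of ZnO = 0.03625 × 81.38 = 2.950 g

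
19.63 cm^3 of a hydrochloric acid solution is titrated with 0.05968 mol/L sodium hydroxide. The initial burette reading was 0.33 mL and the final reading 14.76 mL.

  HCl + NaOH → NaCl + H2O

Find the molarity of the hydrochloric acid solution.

n(NaOH) = 0.01443 L × 0.05968 mol/L = 8.612 × 10^-4 mol
n(HCl) = 8.612 × 10^-4 mol (1:1 mole ratio)
[HCl] = 8.612 × 10^-4 mol / 0.01963 L = 0.04387 mol/L

0.04387 mol/L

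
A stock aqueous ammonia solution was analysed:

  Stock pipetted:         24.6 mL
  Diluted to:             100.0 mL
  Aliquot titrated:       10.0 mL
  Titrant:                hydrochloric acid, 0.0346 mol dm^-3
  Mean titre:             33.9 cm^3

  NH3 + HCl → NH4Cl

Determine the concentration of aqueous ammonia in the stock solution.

n(HCl) = 0.0339 × 0.0346 = 1.17 × 10^-3 mol
n(NH3) in the aliquot = 1.17 × 10^-3 mol (1:1 ratio)
[NH3]_dilute = 1.17 × 10^-3 / 0.0100 = 0.117 mol/L
Dilution factor = 100.0 / 24.6 = 4.065
[NH3]_stock = 0.117 × 4.065 = 0.477 mol/L

0.477 mol/L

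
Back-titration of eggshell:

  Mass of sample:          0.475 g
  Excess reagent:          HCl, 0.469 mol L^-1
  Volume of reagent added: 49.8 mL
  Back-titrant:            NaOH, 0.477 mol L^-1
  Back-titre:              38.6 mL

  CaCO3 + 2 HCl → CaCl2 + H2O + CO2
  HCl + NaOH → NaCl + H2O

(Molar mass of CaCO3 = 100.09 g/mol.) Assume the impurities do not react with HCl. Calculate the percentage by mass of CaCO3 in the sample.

52.1 %

n(HCl) added = 0.0498 × 0.469 = 0.0234 mol
n(NaOH) used in back-titration = 0.0386 × 0.477 = 0.0184 mol
n(HCl) left over = 0.0184 mol (1:1 ratio)
n(HCl) consumed by analyte = 0.0234 − 0.0184 = 4.94 × 10^-3 mol
From the 1:2 ratio, n(CaCO3) = 1/2 × 4.94 × 10^-3 = 2.47 × 10^-3 mol
mass of CaCO3 = 2.47 × 10^-3 × 100.09 = 0.247 g
% CaCO3 = 0.247 / 0.475 × 100 = 52.1 %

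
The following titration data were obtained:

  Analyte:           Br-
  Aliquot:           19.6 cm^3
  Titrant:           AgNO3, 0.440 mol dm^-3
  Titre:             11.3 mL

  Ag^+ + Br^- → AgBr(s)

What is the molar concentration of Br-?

0.254 mol/L

n(AgNO3) = 0.0113 L × 0.440 mol/L = 4.97 × 10^-3 mol
n(Br-) = 4.97 × 10^-3 mol (1:1 mole ratio)
[Br-] = 4.97 × 10^-3 mol / 0.0196 L = 0.254 mol/L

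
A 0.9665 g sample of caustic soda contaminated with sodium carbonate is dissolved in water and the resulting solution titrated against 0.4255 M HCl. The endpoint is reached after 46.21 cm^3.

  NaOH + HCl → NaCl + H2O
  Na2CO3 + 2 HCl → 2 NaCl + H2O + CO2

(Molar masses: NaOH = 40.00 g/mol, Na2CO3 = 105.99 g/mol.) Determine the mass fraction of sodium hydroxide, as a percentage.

24.05 %

n(HCl) = 0.04621 × 0.4255 = 0.01966 mol
Let x = n(NaOH), y = n(Na2CO3).
Titrant: 1x + 2y = 0.01966;  mass: 40.00x + 105.99y = 0.9665
Solving, x = 5.810 × 10^-3 mol, y = 6.926 × 10^-3 mol
mass of NaOH = 5.810 × 10^-3 × 40.00 = 0.2324 g
% NaOH = 0.2324 / 0.9665 × 100 = 24.05 %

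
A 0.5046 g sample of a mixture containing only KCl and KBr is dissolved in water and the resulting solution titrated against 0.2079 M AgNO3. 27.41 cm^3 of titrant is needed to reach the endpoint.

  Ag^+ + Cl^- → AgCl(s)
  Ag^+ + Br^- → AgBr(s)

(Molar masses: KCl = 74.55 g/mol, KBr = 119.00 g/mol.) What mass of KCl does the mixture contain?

0.2910 g

n(AgNO3) = 0.02741 × 0.2079 = 5.699 × 10^-3 mol
Let x = n(KCl), y = n(KBr).
Titrant: 1x + 1y = 5.699 × 10^-3;  mass: 74.55x + 119.00y = 0.5046
Solving, x = 3.904 × 10^-3 mol, y = 1.795 × 10^-3 mol
mass of KCl = 3.904 × 10^-3 × 74.55 = 0.2910 g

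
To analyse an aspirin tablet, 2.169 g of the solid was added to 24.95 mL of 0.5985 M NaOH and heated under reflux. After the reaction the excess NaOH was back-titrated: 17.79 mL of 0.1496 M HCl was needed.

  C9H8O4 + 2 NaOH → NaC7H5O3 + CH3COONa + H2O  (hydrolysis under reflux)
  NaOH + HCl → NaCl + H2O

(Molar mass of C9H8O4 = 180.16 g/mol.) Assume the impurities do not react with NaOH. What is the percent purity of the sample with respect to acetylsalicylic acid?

50.96 %

n(NaOH) added = 0.02495 × 0.5985 = 0.01493 mol
n(HCl) used in back-titration = 0.01779 × 0.1496 = 2.661 × 10^-3 mol
n(NaOH) left over = 2.661 × 10^-3 mol (1:1 ratio)
n(NaOH) consumed by analyte = 0.01493 − 2.661 × 10^-3 = 0.01227 mol
From the 1:2 ratio, n(C9H8O4) = 1/2 × 0.01227 = 6.136 × 10^-3 mol
mass of C9H8O4 = 6.136 × 10^-3 × 180.16 = 1.105 g
% C9H8O4 = 1.105 / 2.169 × 100 = 50.96 %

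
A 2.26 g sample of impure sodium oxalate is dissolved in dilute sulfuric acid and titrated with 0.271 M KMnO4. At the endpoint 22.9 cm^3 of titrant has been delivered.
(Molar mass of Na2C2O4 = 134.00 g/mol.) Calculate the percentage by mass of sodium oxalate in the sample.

92.0 %

2 MnO4^- + 5 C2O4^2- + 16 H^+ → 2 Mn^2+ + 10 CO2 + 8 H2O
n(KMnO4) = 0.0229 L × 0.271 mol/L = 6.21 × 10^-3 mol
From the 5:2 ratio, n(Na2C2O4) = 5/2 × 6.21 × 10^-3 = 0.0155 mol
mass of Na2C2O4 = 0.0155 × 134.00 g/mol = 2.08 g
% Na2C2O4 = 2.08 / 2.26 × 100 = 92.0 %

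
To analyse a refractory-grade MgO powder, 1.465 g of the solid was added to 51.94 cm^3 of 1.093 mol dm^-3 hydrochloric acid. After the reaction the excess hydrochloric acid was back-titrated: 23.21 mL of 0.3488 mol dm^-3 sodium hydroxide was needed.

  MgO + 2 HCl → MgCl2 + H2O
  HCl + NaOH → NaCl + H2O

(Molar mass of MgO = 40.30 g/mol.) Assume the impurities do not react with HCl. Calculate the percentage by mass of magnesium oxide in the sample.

n(HCl) added = 0.05194 × 1.093 = 0.05677 mol
n(NaOH) used in back-titration = 0.02321 × 0.3488 = 8.096 × 10^-3 mol
n(HCl) left over = 8.096 × 10^-3 mol (1:1 ratio)
n(HCl) consumed by analyte = 0.05677 − 8.096 × 10^-3 = 0.04867 mol
From the 1:2 ratio, n(MgO) = 1/2 × 0.04867 = 0.02434 mol
mass of MgO = 0.02434 × 40.30 = 0.9808 g
% MgO = 0.9808 / 1.465 × 100 = 66.95 %

66.95 %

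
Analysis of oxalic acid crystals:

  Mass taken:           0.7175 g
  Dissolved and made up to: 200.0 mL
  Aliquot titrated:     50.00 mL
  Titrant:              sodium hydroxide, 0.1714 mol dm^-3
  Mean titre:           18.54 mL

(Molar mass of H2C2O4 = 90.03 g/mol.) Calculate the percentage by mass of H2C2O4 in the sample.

H2C2O4 + 2 NaOH → Na2C2O4 + 2 H2O
n(NaOH) per titration = 0.01854 × 0.1714 = 3.178 × 10^-3 mol
From the 1:2 ratio, n(H2C2O4) in each aliquot = 1/2 × 3.178 × 10^-3 = 1.589 × 10^-3 mol
n(H2C2O4) in the whole flask = 1.589 × 10^-3 × 200.0/50.00 = 6.356 × 10^-3 mol
mass of H2C2O4 = 6.356 × 10^-3 × 90.03 = 0.5722 g
% H2C2O4 = 0.5722 / 0.7175 × 100 = 79.75 %

79.75 %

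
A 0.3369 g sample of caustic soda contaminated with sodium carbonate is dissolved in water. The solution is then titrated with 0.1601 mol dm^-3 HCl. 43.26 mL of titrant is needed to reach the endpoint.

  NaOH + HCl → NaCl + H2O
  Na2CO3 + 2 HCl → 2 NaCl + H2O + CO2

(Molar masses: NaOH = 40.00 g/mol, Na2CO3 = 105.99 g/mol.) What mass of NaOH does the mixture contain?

n(HCl) = 0.04326 × 0.1601 = 6.926 × 10^-3 mol
Let x = n(NaOH), y = n(Na2CO3).
Titrant: 1x + 2y = 6.926 × 10^-3;  mass: 40.00x + 105.99y = 0.3369
Solving, x = 2.319 × 10^-3 mol, y = 2.303 × 10^-3 mol
mass of NaOH = 2.319 × 10^-3 × 40.00 = 0.09277 g

0.09277 g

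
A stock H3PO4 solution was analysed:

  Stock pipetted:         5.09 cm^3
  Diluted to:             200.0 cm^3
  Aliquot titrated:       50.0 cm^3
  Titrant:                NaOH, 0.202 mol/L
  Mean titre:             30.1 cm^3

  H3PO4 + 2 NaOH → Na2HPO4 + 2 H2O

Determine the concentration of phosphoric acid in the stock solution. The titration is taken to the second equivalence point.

n(NaOH) = 0.0301 × 0.202 = 6.08 × 10^-3 mol
From the 1:2 ratio, n(H3PO4) in the aliquot = 1/2 × 6.08 × 10^-3 = 3.04 × 10^-3 mol
[H3PO4]_dilute = 3.04 × 10^-3 / 0.0500 = 0.0608 mol/L
Dilution factor = 200.0 / 5.09 = 39.29
[H3PO4]_stock = 0.0608 × 39.29 = 2.39 mol/L

2.39 mol/L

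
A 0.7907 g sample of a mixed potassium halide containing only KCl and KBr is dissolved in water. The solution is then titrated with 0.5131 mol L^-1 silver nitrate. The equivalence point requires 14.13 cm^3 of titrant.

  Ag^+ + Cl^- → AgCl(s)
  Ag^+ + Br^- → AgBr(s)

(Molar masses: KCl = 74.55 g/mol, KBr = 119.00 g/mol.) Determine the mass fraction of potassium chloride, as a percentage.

n(AgNO3) = 0.01413 × 0.5131 = 7.250 × 10^-3 mol
Let x = n(KCl), y = n(KBr).
Titrant: 1x + 1y = 7.250 × 10^-3;  mass: 74.55x + 119.00y = 0.7907
Solving, x = 1.621 × 10^-3 mol, y = 5.629 × 10^-3 mol
mass of KCl = 1.621 × 10^-3 × 74.55 = 0.1209 g
% KCl = 0.1209 / 0.7907 × 100 = 15.29 %

15.29 %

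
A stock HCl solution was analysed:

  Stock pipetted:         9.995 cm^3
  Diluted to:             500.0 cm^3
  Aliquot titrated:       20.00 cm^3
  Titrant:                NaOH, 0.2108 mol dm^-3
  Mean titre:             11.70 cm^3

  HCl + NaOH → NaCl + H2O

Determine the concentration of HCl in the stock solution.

n(NaOH) = 0.01170 × 0.2108 = 2.466 × 10^-3 mol
n(HCl) in the aliquot = 2.466 × 10^-3 mol (1:1 ratio)
[HCl]_dilute = 2.466 × 10^-3 / 0.02000 = 0.1233 mol/L
Dilution factor = 500.0 / 9.995 = 50.03
[HCl]_stock = 0.1233 × 50.03 = 6.169 mol/L

6.169 mol/L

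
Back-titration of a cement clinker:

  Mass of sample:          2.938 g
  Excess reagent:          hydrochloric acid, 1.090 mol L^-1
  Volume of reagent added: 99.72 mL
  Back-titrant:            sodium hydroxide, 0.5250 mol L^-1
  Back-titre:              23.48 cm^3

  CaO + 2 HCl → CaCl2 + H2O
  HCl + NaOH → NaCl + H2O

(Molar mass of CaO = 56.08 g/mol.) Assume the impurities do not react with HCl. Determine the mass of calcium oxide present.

2.702 g

n(HCl) added = 0.09972 × 1.090 = 0.1087 mol
n(NaOH) used in back-titration = 0.02348 × 0.5250 = 0.01233 mol
n(HCl) left over = 0.01233 mol (1:1 ratio)
n(HCl) consumed by analyte = 0.1087 − 0.01233 = 0.09637 mol
From the 1:2 ratio, n(CaO) = 1/2 × 0.09637 = 0.04818 mol
mass of CaO = 0.04818 × 56.08 = 2.702 g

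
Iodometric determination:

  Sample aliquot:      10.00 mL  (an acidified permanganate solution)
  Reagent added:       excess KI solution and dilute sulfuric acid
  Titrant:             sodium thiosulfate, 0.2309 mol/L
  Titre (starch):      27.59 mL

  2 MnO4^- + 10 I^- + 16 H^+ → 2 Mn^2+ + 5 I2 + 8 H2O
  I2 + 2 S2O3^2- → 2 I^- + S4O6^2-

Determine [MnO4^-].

n(S2O3^2-) = 0.02759 × 0.2309 = 6.371 × 10^-3 mol
n(I2) = n(S2O3^2-)/2 = 3.185 × 10^-3 mol
From the 2:5 ratio, n(MnO4^-) in the aliquot = 2/5 × 3.185 × 10^-3 = 1.274 × 10^-3 mol
[MnO4^-] = 1.274 × 10^-3 / 0.01000 = 0.1274 mol/L

0.1274 mol/L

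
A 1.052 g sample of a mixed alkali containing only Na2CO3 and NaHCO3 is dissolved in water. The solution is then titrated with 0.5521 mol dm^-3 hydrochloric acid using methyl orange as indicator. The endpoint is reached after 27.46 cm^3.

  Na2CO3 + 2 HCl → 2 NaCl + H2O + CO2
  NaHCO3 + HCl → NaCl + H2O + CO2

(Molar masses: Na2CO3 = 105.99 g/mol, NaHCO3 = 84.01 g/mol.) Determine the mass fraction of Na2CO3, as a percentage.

n(HCl) = 0.02746 × 0.5521 = 0.01516 mol
Let x = n(Na2CO3), y = n(NaHCO3).
Titrant: 2x + 1y = 0.01516;  mass: 105.99x + 84.01y = 1.052
Solving, x = 3.573 × 10^-3 mol, y = 8.014 × 10^-3 mol
mass of Na2CO3 = 3.573 × 10^-3 × 105.99 = 0.3787 g
% Na2CO3 = 0.3787 / 1.052 × 100 = 36.00 %

36.00 %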